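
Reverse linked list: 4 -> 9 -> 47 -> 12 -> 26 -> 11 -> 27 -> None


Step 1: curr=4, set curr.next=prev(None) | reversed so far: 4
Step 2: curr=9, set curr.next=prev(4) | reversed so far: 9 -> 4
Step 3: curr=47, set curr.next=prev(9) | reversed so far: 47 -> 9 -> 4
Step 4: curr=12, set curr.next=prev(47) | reversed so far: 12 -> 47 -> 9 -> 4
Step 5: curr=26, set curr.next=prev(12) | reversed so far: 26 -> 12 -> 47 -> 9 -> 4
Step 6: curr=11, set curr.next=prev(26) | reversed so far: 11 -> 26 -> 12 -> 47 -> 9 -> 4
Step 7: curr=27, set curr.next=prev(11) | reversed so far: 27 -> 11 -> 26 -> 12 -> 47 -> 9 -> 4

27 -> 11 -> 26 -> 12 -> 47 -> 9 -> 4 -> None


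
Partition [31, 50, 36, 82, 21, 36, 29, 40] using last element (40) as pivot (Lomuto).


Pivot: 40
  31 <= 40: advance i (no swap)
  36 <= 40: swap -> [31, 36, 50, 82, 21, 36, 29, 40]
  21 <= 40: swap -> [31, 36, 21, 82, 50, 36, 29, 40]
  36 <= 40: swap -> [31, 36, 21, 36, 50, 82, 29, 40]
  29 <= 40: swap -> [31, 36, 21, 36, 29, 82, 50, 40]
Place pivot at 5: [31, 36, 21, 36, 29, 40, 50, 82]

Partitioned: [31, 36, 21, 36, 29, 40, 50, 82]


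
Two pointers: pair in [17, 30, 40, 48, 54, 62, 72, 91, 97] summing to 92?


lo=0(17)+hi=8(97)=114
lo=0(17)+hi=7(91)=108
lo=0(17)+hi=6(72)=89
lo=1(30)+hi=6(72)=102
lo=1(30)+hi=5(62)=92

Yes: 30+62=92


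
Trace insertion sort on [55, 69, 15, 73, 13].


Initial: [55, 69, 15, 73, 13]
Insert 69: [55, 69, 15, 73, 13]
Insert 15: [15, 55, 69, 73, 13]
Insert 73: [15, 55, 69, 73, 13]
Insert 13: [13, 15, 55, 69, 73]

Sorted: [13, 15, 55, 69, 73]


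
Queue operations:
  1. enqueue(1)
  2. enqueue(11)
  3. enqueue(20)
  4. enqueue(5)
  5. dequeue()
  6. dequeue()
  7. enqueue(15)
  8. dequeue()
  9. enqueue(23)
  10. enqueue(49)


enqueue(1) -> [1]
enqueue(11) -> [1, 11]
enqueue(20) -> [1, 11, 20]
enqueue(5) -> [1, 11, 20, 5]
dequeue()->1, [11, 20, 5]
dequeue()->11, [20, 5]
enqueue(15) -> [20, 5, 15]
dequeue()->20, [5, 15]
enqueue(23) -> [5, 15, 23]
enqueue(49) -> [5, 15, 23, 49]

Final queue: [5, 15, 23, 49]


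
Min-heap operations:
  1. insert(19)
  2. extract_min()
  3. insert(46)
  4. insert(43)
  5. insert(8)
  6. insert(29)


insert(19) -> [19]
extract_min()->19, []
insert(46) -> [46]
insert(43) -> [43, 46]
insert(8) -> [8, 46, 43]
insert(29) -> [8, 29, 43, 46]

Final heap: [8, 29, 43, 46]


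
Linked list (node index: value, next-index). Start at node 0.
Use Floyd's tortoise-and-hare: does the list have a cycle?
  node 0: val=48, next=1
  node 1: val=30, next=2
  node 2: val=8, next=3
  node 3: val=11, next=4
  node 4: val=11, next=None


Floyd's tortoise (slow, +1) and hare (fast, +2):
  init: slow=0, fast=0
  step 1: slow=1, fast=2
  step 2: slow=2, fast=4
  step 3: fast -> None, no cycle

Cycle: no


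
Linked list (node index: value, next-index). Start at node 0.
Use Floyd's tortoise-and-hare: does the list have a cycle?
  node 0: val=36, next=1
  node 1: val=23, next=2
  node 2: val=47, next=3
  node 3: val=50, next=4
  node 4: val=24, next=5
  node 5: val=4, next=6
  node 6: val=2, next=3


Floyd's tortoise (slow, +1) and hare (fast, +2):
  init: slow=0, fast=0
  step 1: slow=1, fast=2
  step 2: slow=2, fast=4
  step 3: slow=3, fast=6
  step 4: slow=4, fast=4
  slow == fast at node 4: cycle detected

Cycle: yes


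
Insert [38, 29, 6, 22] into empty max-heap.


Insert 38: [38]
Insert 29: [38, 29]
Insert 6: [38, 29, 6]
Insert 22: [38, 29, 6, 22]

Final heap: [38, 29, 6, 22]


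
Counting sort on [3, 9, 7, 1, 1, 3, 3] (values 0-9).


Input: [3, 9, 7, 1, 1, 3, 3]
Counts: [0, 2, 0, 3, 0, 0, 0, 1, 0, 1]

Sorted: [1, 1, 3, 3, 3, 7, 9]


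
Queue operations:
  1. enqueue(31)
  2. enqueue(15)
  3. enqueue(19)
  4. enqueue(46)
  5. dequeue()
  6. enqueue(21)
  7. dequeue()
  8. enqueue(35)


enqueue(31) -> [31]
enqueue(15) -> [31, 15]
enqueue(19) -> [31, 15, 19]
enqueue(46) -> [31, 15, 19, 46]
dequeue()->31, [15, 19, 46]
enqueue(21) -> [15, 19, 46, 21]
dequeue()->15, [19, 46, 21]
enqueue(35) -> [19, 46, 21, 35]

Final queue: [19, 46, 21, 35]


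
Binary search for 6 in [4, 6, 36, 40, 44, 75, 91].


Step 1: lo=0, hi=6, mid=3, val=40
Step 2: lo=0, hi=2, mid=1, val=6

Found at index 1


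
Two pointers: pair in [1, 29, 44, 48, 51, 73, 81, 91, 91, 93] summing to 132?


lo=0(1)+hi=9(93)=94
lo=1(29)+hi=9(93)=122
lo=2(44)+hi=9(93)=137
lo=2(44)+hi=8(91)=135
lo=2(44)+hi=7(91)=135
lo=2(44)+hi=6(81)=125
lo=3(48)+hi=6(81)=129
lo=4(51)+hi=6(81)=132

Yes: 51+81=132


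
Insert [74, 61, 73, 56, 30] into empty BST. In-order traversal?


Insert 74: root
Insert 61: L from 74
Insert 73: L from 74 -> R from 61
Insert 56: L from 74 -> L from 61
Insert 30: L from 74 -> L from 61 -> L from 56

In-order: [30, 56, 61, 73, 74]


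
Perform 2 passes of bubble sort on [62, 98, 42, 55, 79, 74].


Initial: [62, 98, 42, 55, 79, 74]
Pass 1: [62, 42, 55, 79, 74, 98] (4 swaps)
Pass 2: [42, 55, 62, 74, 79, 98] (3 swaps)

After 2 passes: [42, 55, 62, 74, 79, 98]


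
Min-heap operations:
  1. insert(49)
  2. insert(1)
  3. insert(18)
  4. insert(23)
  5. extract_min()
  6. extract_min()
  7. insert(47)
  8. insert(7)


insert(49) -> [49]
insert(1) -> [1, 49]
insert(18) -> [1, 49, 18]
insert(23) -> [1, 23, 18, 49]
extract_min()->1, [18, 23, 49]
extract_min()->18, [23, 49]
insert(47) -> [23, 49, 47]
insert(7) -> [7, 23, 47, 49]

Final heap: [7, 23, 47, 49]


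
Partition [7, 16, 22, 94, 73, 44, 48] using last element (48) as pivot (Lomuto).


Pivot: 48
  7 <= 48: advance i (no swap)
  16 <= 48: advance i (no swap)
  22 <= 48: advance i (no swap)
  44 <= 48: swap -> [7, 16, 22, 44, 73, 94, 48]
Place pivot at 4: [7, 16, 22, 44, 48, 94, 73]

Partitioned: [7, 16, 22, 44, 48, 94, 73]


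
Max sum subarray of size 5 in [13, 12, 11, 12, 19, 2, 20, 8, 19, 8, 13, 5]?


[0:5]: 67
[1:6]: 56
[2:7]: 64
[3:8]: 61
[4:9]: 68
[5:10]: 57
[6:11]: 68
[7:12]: 53

Max: 68 at [4:9]


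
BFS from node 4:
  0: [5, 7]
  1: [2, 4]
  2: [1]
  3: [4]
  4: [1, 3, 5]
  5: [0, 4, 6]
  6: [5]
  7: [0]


Visit 4, enqueue [1, 3, 5]
Visit 1, enqueue [2]
Visit 3, enqueue []
Visit 5, enqueue [0, 6]
Visit 2, enqueue []
Visit 0, enqueue [7]
Visit 6, enqueue []
Visit 7, enqueue []

BFS order: [4, 1, 3, 5, 2, 0, 6, 7]


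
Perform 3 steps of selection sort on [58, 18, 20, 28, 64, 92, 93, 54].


Initial: [58, 18, 20, 28, 64, 92, 93, 54]
Step 1: min=18 at 1
  Swap: [18, 58, 20, 28, 64, 92, 93, 54]
Step 2: min=20 at 2
  Swap: [18, 20, 58, 28, 64, 92, 93, 54]
Step 3: min=28 at 3
  Swap: [18, 20, 28, 58, 64, 92, 93, 54]

After 3 steps: [18, 20, 28, 58, 64, 92, 93, 54]


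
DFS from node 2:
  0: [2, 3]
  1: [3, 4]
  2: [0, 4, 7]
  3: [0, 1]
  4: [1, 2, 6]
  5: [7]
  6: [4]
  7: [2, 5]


Visit 2, push [7, 4, 0]
Visit 0, push [3]
Visit 3, push [1]
Visit 1, push [4]
Visit 4, push [6]
Visit 6, push []
Visit 7, push [5]
Visit 5, push []

DFS order: [2, 0, 3, 1, 4, 6, 7, 5]


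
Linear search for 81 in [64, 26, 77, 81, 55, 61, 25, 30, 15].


i=0: 64!=81
i=1: 26!=81
i=2: 77!=81
i=3: 81==81 found!

Found at 3, 4 comps


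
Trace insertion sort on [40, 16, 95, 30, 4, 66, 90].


Initial: [40, 16, 95, 30, 4, 66, 90]
Insert 16: [16, 40, 95, 30, 4, 66, 90]
Insert 95: [16, 40, 95, 30, 4, 66, 90]
Insert 30: [16, 30, 40, 95, 4, 66, 90]
Insert 4: [4, 16, 30, 40, 95, 66, 90]
Insert 66: [4, 16, 30, 40, 66, 95, 90]
Insert 90: [4, 16, 30, 40, 66, 90, 95]

Sorted: [4, 16, 30, 40, 66, 90, 95]


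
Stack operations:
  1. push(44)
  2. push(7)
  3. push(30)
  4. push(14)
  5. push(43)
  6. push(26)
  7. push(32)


push(44) -> [44]
push(7) -> [44, 7]
push(30) -> [44, 7, 30]
push(14) -> [44, 7, 30, 14]
push(43) -> [44, 7, 30, 14, 43]
push(26) -> [44, 7, 30, 14, 43, 26]
push(32) -> [44, 7, 30, 14, 43, 26, 32]

Final stack: [44, 7, 30, 14, 43, 26, 32]


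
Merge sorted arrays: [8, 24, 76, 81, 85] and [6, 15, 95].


Take 6 from B
Take 8 from A
Take 15 from B
Take 24 from A
Take 76 from A
Take 81 from A
Take 85 from A

Merged: [6, 8, 15, 24, 76, 81, 85, 95]


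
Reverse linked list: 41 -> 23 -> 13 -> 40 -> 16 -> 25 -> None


Step 1: curr=41, set curr.next=prev(None) | reversed so far: 41
Step 2: curr=23, set curr.next=prev(41) | reversed so far: 23 -> 41
Step 3: curr=13, set curr.next=prev(23) | reversed so far: 13 -> 23 -> 41
Step 4: curr=40, set curr.next=prev(13) | reversed so far: 40 -> 13 -> 23 -> 41
Step 5: curr=16, set curr.next=prev(40) | reversed so far: 16 -> 40 -> 13 -> 23 -> 41
Step 6: curr=25, set curr.next=prev(16) | reversed so far: 25 -> 16 -> 40 -> 13 -> 23 -> 41

25 -> 16 -> 40 -> 13 -> 23 -> 41 -> None


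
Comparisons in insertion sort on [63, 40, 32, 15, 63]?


Algorithm: insertion sort
Input: [63, 40, 32, 15, 63]
Sorted: [15, 32, 40, 63, 63]

7


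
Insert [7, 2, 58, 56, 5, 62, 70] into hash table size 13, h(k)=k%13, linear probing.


Insert 7: h=7 -> slot 7
Insert 2: h=2 -> slot 2
Insert 58: h=6 -> slot 6
Insert 56: h=4 -> slot 4
Insert 5: h=5 -> slot 5
Insert 62: h=10 -> slot 10
Insert 70: h=5, 3 probes -> slot 8

Table: [None, None, 2, None, 56, 5, 58, 7, 70, None, 62, None, None]


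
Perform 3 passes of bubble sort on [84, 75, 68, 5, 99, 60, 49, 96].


Initial: [84, 75, 68, 5, 99, 60, 49, 96]
Pass 1: [75, 68, 5, 84, 60, 49, 96, 99] (6 swaps)
Pass 2: [68, 5, 75, 60, 49, 84, 96, 99] (4 swaps)
Pass 3: [5, 68, 60, 49, 75, 84, 96, 99] (3 swaps)

After 3 passes: [5, 68, 60, 49, 75, 84, 96, 99]


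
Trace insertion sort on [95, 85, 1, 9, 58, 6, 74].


Initial: [95, 85, 1, 9, 58, 6, 74]
Insert 85: [85, 95, 1, 9, 58, 6, 74]
Insert 1: [1, 85, 95, 9, 58, 6, 74]
Insert 9: [1, 9, 85, 95, 58, 6, 74]
Insert 58: [1, 9, 58, 85, 95, 6, 74]
Insert 6: [1, 6, 9, 58, 85, 95, 74]
Insert 74: [1, 6, 9, 58, 74, 85, 95]

Sorted: [1, 6, 9, 58, 74, 85, 95]


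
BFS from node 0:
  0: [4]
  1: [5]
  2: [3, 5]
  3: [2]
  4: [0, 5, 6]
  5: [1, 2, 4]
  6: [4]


Visit 0, enqueue [4]
Visit 4, enqueue [5, 6]
Visit 5, enqueue [1, 2]
Visit 6, enqueue []
Visit 1, enqueue []
Visit 2, enqueue [3]
Visit 3, enqueue []

BFS order: [0, 4, 5, 6, 1, 2, 3]


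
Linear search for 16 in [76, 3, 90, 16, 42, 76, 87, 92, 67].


i=0: 76!=16
i=1: 3!=16
i=2: 90!=16
i=3: 16==16 found!

Found at 3, 4 comps


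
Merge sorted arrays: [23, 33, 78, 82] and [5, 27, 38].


Take 5 from B
Take 23 from A
Take 27 from B
Take 33 from A
Take 38 from B

Merged: [5, 23, 27, 33, 38, 78, 82]


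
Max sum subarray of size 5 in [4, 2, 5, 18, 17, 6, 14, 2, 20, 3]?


[0:5]: 46
[1:6]: 48
[2:7]: 60
[3:8]: 57
[4:9]: 59
[5:10]: 45

Max: 60 at [2:7]


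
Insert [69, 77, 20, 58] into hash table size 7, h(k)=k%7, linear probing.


Insert 69: h=6 -> slot 6
Insert 77: h=0 -> slot 0
Insert 20: h=6, 2 probes -> slot 1
Insert 58: h=2 -> slot 2

Table: [77, 20, 58, None, None, None, 69]


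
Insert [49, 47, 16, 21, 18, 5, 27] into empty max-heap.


Insert 49: [49]
Insert 47: [49, 47]
Insert 16: [49, 47, 16]
Insert 21: [49, 47, 16, 21]
Insert 18: [49, 47, 16, 21, 18]
Insert 5: [49, 47, 16, 21, 18, 5]
Insert 27: [49, 47, 27, 21, 18, 5, 16]

Final heap: [49, 47, 27, 21, 18, 5, 16]


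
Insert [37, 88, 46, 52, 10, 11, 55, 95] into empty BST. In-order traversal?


Insert 37: root
Insert 88: R from 37
Insert 46: R from 37 -> L from 88
Insert 52: R from 37 -> L from 88 -> R from 46
Insert 10: L from 37
Insert 11: L from 37 -> R from 10
Insert 55: R from 37 -> L from 88 -> R from 46 -> R from 52
Insert 95: R from 37 -> R from 88

In-order: [10, 11, 37, 46, 52, 55, 88, 95]


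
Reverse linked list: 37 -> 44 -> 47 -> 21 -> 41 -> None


Step 1: curr=37, set curr.next=prev(None) | reversed so far: 37
Step 2: curr=44, set curr.next=prev(37) | reversed so far: 44 -> 37
Step 3: curr=47, set curr.next=prev(44) | reversed so far: 47 -> 44 -> 37
Step 4: curr=21, set curr.next=prev(47) | reversed so far: 21 -> 47 -> 44 -> 37
Step 5: curr=41, set curr.next=prev(21) | reversed so far: 41 -> 21 -> 47 -> 44 -> 37

41 -> 21 -> 47 -> 44 -> 37 -> None


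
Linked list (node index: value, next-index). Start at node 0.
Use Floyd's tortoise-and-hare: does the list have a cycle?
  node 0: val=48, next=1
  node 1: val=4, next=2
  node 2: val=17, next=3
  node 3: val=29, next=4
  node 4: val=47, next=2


Floyd's tortoise (slow, +1) and hare (fast, +2):
  init: slow=0, fast=0
  step 1: slow=1, fast=2
  step 2: slow=2, fast=4
  step 3: slow=3, fast=3
  slow == fast at node 3: cycle detected

Cycle: yes


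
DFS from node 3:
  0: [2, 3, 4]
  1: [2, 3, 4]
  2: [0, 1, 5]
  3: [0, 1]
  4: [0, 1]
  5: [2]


Visit 3, push [1, 0]
Visit 0, push [4, 2]
Visit 2, push [5, 1]
Visit 1, push [4]
Visit 4, push []
Visit 5, push []

DFS order: [3, 0, 2, 1, 4, 5]


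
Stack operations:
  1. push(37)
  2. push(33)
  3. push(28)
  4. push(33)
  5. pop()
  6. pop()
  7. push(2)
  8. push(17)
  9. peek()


push(37) -> [37]
push(33) -> [37, 33]
push(28) -> [37, 33, 28]
push(33) -> [37, 33, 28, 33]
pop()->33, [37, 33, 28]
pop()->28, [37, 33]
push(2) -> [37, 33, 2]
push(17) -> [37, 33, 2, 17]
peek()->17

Final stack: [37, 33, 2, 17]


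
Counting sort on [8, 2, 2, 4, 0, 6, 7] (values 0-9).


Input: [8, 2, 2, 4, 0, 6, 7]
Counts: [1, 0, 2, 0, 1, 0, 1, 1, 1, 0]

Sorted: [0, 2, 2, 4, 6, 7, 8]


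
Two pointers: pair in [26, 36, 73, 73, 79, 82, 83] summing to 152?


lo=0(26)+hi=6(83)=109
lo=1(36)+hi=6(83)=119
lo=2(73)+hi=6(83)=156
lo=2(73)+hi=5(82)=155
lo=2(73)+hi=4(79)=152

Yes: 73+79=152


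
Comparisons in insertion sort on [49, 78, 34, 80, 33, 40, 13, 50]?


Algorithm: insertion sort
Input: [49, 78, 34, 80, 33, 40, 13, 50]
Sorted: [13, 33, 34, 40, 49, 50, 78, 80]

21


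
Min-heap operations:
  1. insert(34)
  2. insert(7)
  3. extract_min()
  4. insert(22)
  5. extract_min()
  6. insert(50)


insert(34) -> [34]
insert(7) -> [7, 34]
extract_min()->7, [34]
insert(22) -> [22, 34]
extract_min()->22, [34]
insert(50) -> [34, 50]

Final heap: [34, 50]


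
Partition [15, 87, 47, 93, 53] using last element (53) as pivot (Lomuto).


Pivot: 53
  15 <= 53: advance i (no swap)
  47 <= 53: swap -> [15, 47, 87, 93, 53]
Place pivot at 2: [15, 47, 53, 93, 87]

Partitioned: [15, 47, 53, 93, 87]


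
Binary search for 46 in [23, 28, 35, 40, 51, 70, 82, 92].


Step 1: lo=0, hi=7, mid=3, val=40
Step 2: lo=4, hi=7, mid=5, val=70
Step 3: lo=4, hi=4, mid=4, val=51

Not found


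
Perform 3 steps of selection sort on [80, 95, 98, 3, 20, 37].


Initial: [80, 95, 98, 3, 20, 37]
Step 1: min=3 at 3
  Swap: [3, 95, 98, 80, 20, 37]
Step 2: min=20 at 4
  Swap: [3, 20, 98, 80, 95, 37]
Step 3: min=37 at 5
  Swap: [3, 20, 37, 80, 95, 98]

After 3 steps: [3, 20, 37, 80, 95, 98]


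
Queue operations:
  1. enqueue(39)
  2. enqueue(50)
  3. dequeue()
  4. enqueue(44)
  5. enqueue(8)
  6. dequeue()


enqueue(39) -> [39]
enqueue(50) -> [39, 50]
dequeue()->39, [50]
enqueue(44) -> [50, 44]
enqueue(8) -> [50, 44, 8]
dequeue()->50, [44, 8]

Final queue: [44, 8]


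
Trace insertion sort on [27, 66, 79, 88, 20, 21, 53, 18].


Initial: [27, 66, 79, 88, 20, 21, 53, 18]
Insert 66: [27, 66, 79, 88, 20, 21, 53, 18]
Insert 79: [27, 66, 79, 88, 20, 21, 53, 18]
Insert 88: [27, 66, 79, 88, 20, 21, 53, 18]
Insert 20: [20, 27, 66, 79, 88, 21, 53, 18]
Insert 21: [20, 21, 27, 66, 79, 88, 53, 18]
Insert 53: [20, 21, 27, 53, 66, 79, 88, 18]
Insert 18: [18, 20, 21, 27, 53, 66, 79, 88]

Sorted: [18, 20, 21, 27, 53, 66, 79, 88]


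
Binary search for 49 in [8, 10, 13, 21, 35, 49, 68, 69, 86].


Step 1: lo=0, hi=8, mid=4, val=35
Step 2: lo=5, hi=8, mid=6, val=68
Step 3: lo=5, hi=5, mid=5, val=49

Found at index 5


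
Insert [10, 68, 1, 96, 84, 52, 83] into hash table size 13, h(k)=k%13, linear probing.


Insert 10: h=10 -> slot 10
Insert 68: h=3 -> slot 3
Insert 1: h=1 -> slot 1
Insert 96: h=5 -> slot 5
Insert 84: h=6 -> slot 6
Insert 52: h=0 -> slot 0
Insert 83: h=5, 2 probes -> slot 7

Table: [52, 1, None, 68, None, 96, 84, 83, None, None, 10, None, None]


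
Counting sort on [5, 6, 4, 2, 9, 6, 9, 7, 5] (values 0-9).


Input: [5, 6, 4, 2, 9, 6, 9, 7, 5]
Counts: [0, 0, 1, 0, 1, 2, 2, 1, 0, 2]

Sorted: [2, 4, 5, 5, 6, 6, 7, 9, 9]


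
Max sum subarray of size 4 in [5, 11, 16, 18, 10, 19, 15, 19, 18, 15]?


[0:4]: 50
[1:5]: 55
[2:6]: 63
[3:7]: 62
[4:8]: 63
[5:9]: 71
[6:10]: 67

Max: 71 at [5:9]


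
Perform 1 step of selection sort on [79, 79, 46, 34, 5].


Initial: [79, 79, 46, 34, 5]
Step 1: min=5 at 4
  Swap: [5, 79, 46, 34, 79]

After 1 step: [5, 79, 46, 34, 79]


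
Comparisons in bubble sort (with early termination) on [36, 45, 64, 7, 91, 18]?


Algorithm: bubble sort (with early termination)
Input: [36, 45, 64, 7, 91, 18]
Sorted: [7, 18, 36, 45, 64, 91]

15


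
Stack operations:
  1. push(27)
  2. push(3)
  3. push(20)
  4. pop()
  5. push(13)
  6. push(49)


push(27) -> [27]
push(3) -> [27, 3]
push(20) -> [27, 3, 20]
pop()->20, [27, 3]
push(13) -> [27, 3, 13]
push(49) -> [27, 3, 13, 49]

Final stack: [27, 3, 13, 49]


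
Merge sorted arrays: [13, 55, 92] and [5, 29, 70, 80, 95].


Take 5 from B
Take 13 from A
Take 29 from B
Take 55 from A
Take 70 from B
Take 80 from B
Take 92 from A

Merged: [5, 13, 29, 55, 70, 80, 92, 95]


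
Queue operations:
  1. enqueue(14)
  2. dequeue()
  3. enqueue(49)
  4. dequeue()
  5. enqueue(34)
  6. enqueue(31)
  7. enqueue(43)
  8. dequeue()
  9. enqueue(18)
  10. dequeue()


enqueue(14) -> [14]
dequeue()->14, []
enqueue(49) -> [49]
dequeue()->49, []
enqueue(34) -> [34]
enqueue(31) -> [34, 31]
enqueue(43) -> [34, 31, 43]
dequeue()->34, [31, 43]
enqueue(18) -> [31, 43, 18]
dequeue()->31, [43, 18]

Final queue: [43, 18]


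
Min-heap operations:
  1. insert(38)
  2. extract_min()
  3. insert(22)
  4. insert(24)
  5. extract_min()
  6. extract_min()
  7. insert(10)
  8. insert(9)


insert(38) -> [38]
extract_min()->38, []
insert(22) -> [22]
insert(24) -> [22, 24]
extract_min()->22, [24]
extract_min()->24, []
insert(10) -> [10]
insert(9) -> [9, 10]

Final heap: [9, 10]


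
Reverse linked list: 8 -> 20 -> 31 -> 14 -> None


Step 1: curr=8, set curr.next=prev(None) | reversed so far: 8
Step 2: curr=20, set curr.next=prev(8) | reversed so far: 20 -> 8
Step 3: curr=31, set curr.next=prev(20) | reversed so far: 31 -> 20 -> 8
Step 4: curr=14, set curr.next=prev(31) | reversed so far: 14 -> 31 -> 20 -> 8

14 -> 31 -> 20 -> 8 -> None


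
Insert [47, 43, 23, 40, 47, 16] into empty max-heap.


Insert 47: [47]
Insert 43: [47, 43]
Insert 23: [47, 43, 23]
Insert 40: [47, 43, 23, 40]
Insert 47: [47, 47, 23, 40, 43]
Insert 16: [47, 47, 23, 40, 43, 16]

Final heap: [47, 47, 23, 40, 43, 16]


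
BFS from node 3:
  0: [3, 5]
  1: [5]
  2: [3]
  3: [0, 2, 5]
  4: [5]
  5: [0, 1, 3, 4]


Visit 3, enqueue [0, 2, 5]
Visit 0, enqueue []
Visit 2, enqueue []
Visit 5, enqueue [1, 4]
Visit 1, enqueue []
Visit 4, enqueue []

BFS order: [3, 0, 2, 5, 1, 4]


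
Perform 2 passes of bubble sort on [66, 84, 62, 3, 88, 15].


Initial: [66, 84, 62, 3, 88, 15]
Pass 1: [66, 62, 3, 84, 15, 88] (3 swaps)
Pass 2: [62, 3, 66, 15, 84, 88] (3 swaps)

After 2 passes: [62, 3, 66, 15, 84, 88]


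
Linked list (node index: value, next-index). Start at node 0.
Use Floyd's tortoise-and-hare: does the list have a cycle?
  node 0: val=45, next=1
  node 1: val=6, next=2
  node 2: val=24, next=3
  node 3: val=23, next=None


Floyd's tortoise (slow, +1) and hare (fast, +2):
  init: slow=0, fast=0
  step 1: slow=1, fast=2
  step 2: fast 2->3->None, no cycle

Cycle: no


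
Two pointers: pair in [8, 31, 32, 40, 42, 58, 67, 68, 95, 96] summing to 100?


lo=0(8)+hi=9(96)=104
lo=0(8)+hi=8(95)=103
lo=0(8)+hi=7(68)=76
lo=1(31)+hi=7(68)=99
lo=2(32)+hi=7(68)=100

Yes: 32+68=100


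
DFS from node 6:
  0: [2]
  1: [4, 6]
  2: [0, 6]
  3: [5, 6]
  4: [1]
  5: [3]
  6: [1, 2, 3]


Visit 6, push [3, 2, 1]
Visit 1, push [4]
Visit 4, push []
Visit 2, push [0]
Visit 0, push []
Visit 3, push [5]
Visit 5, push []

DFS order: [6, 1, 4, 2, 0, 3, 5]


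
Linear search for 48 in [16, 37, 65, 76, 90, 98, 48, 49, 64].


i=0: 16!=48
i=1: 37!=48
i=2: 65!=48
i=3: 76!=48
i=4: 90!=48
i=5: 98!=48
i=6: 48==48 found!

Found at 6, 7 comps


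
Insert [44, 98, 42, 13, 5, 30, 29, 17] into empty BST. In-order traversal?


Insert 44: root
Insert 98: R from 44
Insert 42: L from 44
Insert 13: L from 44 -> L from 42
Insert 5: L from 44 -> L from 42 -> L from 13
Insert 30: L from 44 -> L from 42 -> R from 13
Insert 29: L from 44 -> L from 42 -> R from 13 -> L from 30
Insert 17: L from 44 -> L from 42 -> R from 13 -> L from 30 -> L from 29

In-order: [5, 13, 17, 29, 30, 42, 44, 98]


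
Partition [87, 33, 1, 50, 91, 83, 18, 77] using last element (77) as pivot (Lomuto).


Pivot: 77
  33 <= 77: swap -> [33, 87, 1, 50, 91, 83, 18, 77]
  1 <= 77: swap -> [33, 1, 87, 50, 91, 83, 18, 77]
  50 <= 77: swap -> [33, 1, 50, 87, 91, 83, 18, 77]
  18 <= 77: swap -> [33, 1, 50, 18, 91, 83, 87, 77]
Place pivot at 4: [33, 1, 50, 18, 77, 83, 87, 91]

Partitioned: [33, 1, 50, 18, 77, 83, 87, 91]


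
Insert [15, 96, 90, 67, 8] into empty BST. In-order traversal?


Insert 15: root
Insert 96: R from 15
Insert 90: R from 15 -> L from 96
Insert 67: R from 15 -> L from 96 -> L from 90
Insert 8: L from 15

In-order: [8, 15, 67, 90, 96]


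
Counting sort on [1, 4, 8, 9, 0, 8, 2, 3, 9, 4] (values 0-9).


Input: [1, 4, 8, 9, 0, 8, 2, 3, 9, 4]
Counts: [1, 1, 1, 1, 2, 0, 0, 0, 2, 2]

Sorted: [0, 1, 2, 3, 4, 4, 8, 8, 9, 9]


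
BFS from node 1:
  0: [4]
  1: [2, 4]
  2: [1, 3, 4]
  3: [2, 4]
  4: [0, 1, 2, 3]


Visit 1, enqueue [2, 4]
Visit 2, enqueue [3]
Visit 4, enqueue [0]
Visit 3, enqueue []
Visit 0, enqueue []

BFS order: [1, 2, 4, 3, 0]


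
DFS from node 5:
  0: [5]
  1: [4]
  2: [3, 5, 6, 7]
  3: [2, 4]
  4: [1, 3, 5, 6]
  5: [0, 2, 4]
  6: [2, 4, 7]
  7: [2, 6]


Visit 5, push [4, 2, 0]
Visit 0, push []
Visit 2, push [7, 6, 3]
Visit 3, push [4]
Visit 4, push [6, 1]
Visit 1, push []
Visit 6, push [7]
Visit 7, push []

DFS order: [5, 0, 2, 3, 4, 1, 6, 7]


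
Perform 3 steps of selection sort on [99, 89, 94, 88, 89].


Initial: [99, 89, 94, 88, 89]
Step 1: min=88 at 3
  Swap: [88, 89, 94, 99, 89]
Step 2: min=89 at 1
  Swap: [88, 89, 94, 99, 89]
Step 3: min=89 at 4
  Swap: [88, 89, 89, 99, 94]

After 3 steps: [88, 89, 89, 99, 94]


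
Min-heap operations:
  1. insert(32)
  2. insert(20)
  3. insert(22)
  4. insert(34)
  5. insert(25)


insert(32) -> [32]
insert(20) -> [20, 32]
insert(22) -> [20, 32, 22]
insert(34) -> [20, 32, 22, 34]
insert(25) -> [20, 25, 22, 34, 32]

Final heap: [20, 25, 22, 34, 32]


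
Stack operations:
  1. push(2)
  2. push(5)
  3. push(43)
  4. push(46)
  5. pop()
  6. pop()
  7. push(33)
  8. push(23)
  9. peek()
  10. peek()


push(2) -> [2]
push(5) -> [2, 5]
push(43) -> [2, 5, 43]
push(46) -> [2, 5, 43, 46]
pop()->46, [2, 5, 43]
pop()->43, [2, 5]
push(33) -> [2, 5, 33]
push(23) -> [2, 5, 33, 23]
peek()->23
peek()->23

Final stack: [2, 5, 33, 23]


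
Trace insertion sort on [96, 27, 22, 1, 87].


Initial: [96, 27, 22, 1, 87]
Insert 27: [27, 96, 22, 1, 87]
Insert 22: [22, 27, 96, 1, 87]
Insert 1: [1, 22, 27, 96, 87]
Insert 87: [1, 22, 27, 87, 96]

Sorted: [1, 22, 27, 87, 96]


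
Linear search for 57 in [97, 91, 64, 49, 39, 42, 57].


i=0: 97!=57
i=1: 91!=57
i=2: 64!=57
i=3: 49!=57
i=4: 39!=57
i=5: 42!=57
i=6: 57==57 found!

Found at 6, 7 comps


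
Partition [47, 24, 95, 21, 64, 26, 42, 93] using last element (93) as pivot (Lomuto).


Pivot: 93
  47 <= 93: advance i (no swap)
  24 <= 93: advance i (no swap)
  21 <= 93: swap -> [47, 24, 21, 95, 64, 26, 42, 93]
  64 <= 93: swap -> [47, 24, 21, 64, 95, 26, 42, 93]
  26 <= 93: swap -> [47, 24, 21, 64, 26, 95, 42, 93]
  42 <= 93: swap -> [47, 24, 21, 64, 26, 42, 95, 93]
Place pivot at 6: [47, 24, 21, 64, 26, 42, 93, 95]

Partitioned: [47, 24, 21, 64, 26, 42, 93, 95]


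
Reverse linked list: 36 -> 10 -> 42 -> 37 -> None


Step 1: curr=36, set curr.next=prev(None) | reversed so far: 36
Step 2: curr=10, set curr.next=prev(36) | reversed so far: 10 -> 36
Step 3: curr=42, set curr.next=prev(10) | reversed so far: 42 -> 10 -> 36
Step 4: curr=37, set curr.next=prev(42) | reversed so far: 37 -> 42 -> 10 -> 36

37 -> 42 -> 10 -> 36 -> None


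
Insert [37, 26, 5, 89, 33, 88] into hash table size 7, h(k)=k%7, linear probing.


Insert 37: h=2 -> slot 2
Insert 26: h=5 -> slot 5
Insert 5: h=5, 1 probes -> slot 6
Insert 89: h=5, 2 probes -> slot 0
Insert 33: h=5, 3 probes -> slot 1
Insert 88: h=4 -> slot 4

Table: [89, 33, 37, None, 88, 26, 5]


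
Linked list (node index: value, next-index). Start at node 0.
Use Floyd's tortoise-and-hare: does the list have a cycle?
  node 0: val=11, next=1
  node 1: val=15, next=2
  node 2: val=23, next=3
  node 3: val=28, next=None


Floyd's tortoise (slow, +1) and hare (fast, +2):
  init: slow=0, fast=0
  step 1: slow=1, fast=2
  step 2: fast 2->3->None, no cycle

Cycle: no


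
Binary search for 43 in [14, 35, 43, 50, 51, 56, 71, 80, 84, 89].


Step 1: lo=0, hi=9, mid=4, val=51
Step 2: lo=0, hi=3, mid=1, val=35
Step 3: lo=2, hi=3, mid=2, val=43

Found at index 2


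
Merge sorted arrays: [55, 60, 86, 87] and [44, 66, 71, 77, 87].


Take 44 from B
Take 55 from A
Take 60 from A
Take 66 from B
Take 71 from B
Take 77 from B
Take 86 from A
Take 87 from A

Merged: [44, 55, 60, 66, 71, 77, 86, 87, 87]


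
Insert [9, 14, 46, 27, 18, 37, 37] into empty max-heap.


Insert 9: [9]
Insert 14: [14, 9]
Insert 46: [46, 9, 14]
Insert 27: [46, 27, 14, 9]
Insert 18: [46, 27, 14, 9, 18]
Insert 37: [46, 27, 37, 9, 18, 14]
Insert 37: [46, 27, 37, 9, 18, 14, 37]

Final heap: [46, 27, 37, 9, 18, 14, 37]


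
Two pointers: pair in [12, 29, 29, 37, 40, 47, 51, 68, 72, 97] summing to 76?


lo=0(12)+hi=9(97)=109
lo=0(12)+hi=8(72)=84
lo=0(12)+hi=7(68)=80
lo=0(12)+hi=6(51)=63
lo=1(29)+hi=6(51)=80
lo=1(29)+hi=5(47)=76

Yes: 29+47=76


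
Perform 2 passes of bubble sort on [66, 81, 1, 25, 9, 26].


Initial: [66, 81, 1, 25, 9, 26]
Pass 1: [66, 1, 25, 9, 26, 81] (4 swaps)
Pass 2: [1, 25, 9, 26, 66, 81] (4 swaps)

After 2 passes: [1, 25, 9, 26, 66, 81]


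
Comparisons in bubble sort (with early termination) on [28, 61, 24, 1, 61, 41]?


Algorithm: bubble sort (with early termination)
Input: [28, 61, 24, 1, 61, 41]
Sorted: [1, 24, 28, 41, 61, 61]

14


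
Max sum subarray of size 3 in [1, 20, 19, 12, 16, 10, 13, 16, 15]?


[0:3]: 40
[1:4]: 51
[2:5]: 47
[3:6]: 38
[4:7]: 39
[5:8]: 39
[6:9]: 44

Max: 51 at [1:4]


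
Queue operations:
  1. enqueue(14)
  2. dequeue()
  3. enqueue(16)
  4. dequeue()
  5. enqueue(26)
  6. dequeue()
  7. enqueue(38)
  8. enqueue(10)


enqueue(14) -> [14]
dequeue()->14, []
enqueue(16) -> [16]
dequeue()->16, []
enqueue(26) -> [26]
dequeue()->26, []
enqueue(38) -> [38]
enqueue(10) -> [38, 10]

Final queue: [38, 10]


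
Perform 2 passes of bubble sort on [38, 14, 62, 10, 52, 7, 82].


Initial: [38, 14, 62, 10, 52, 7, 82]
Pass 1: [14, 38, 10, 52, 7, 62, 82] (4 swaps)
Pass 2: [14, 10, 38, 7, 52, 62, 82] (2 swaps)

After 2 passes: [14, 10, 38, 7, 52, 62, 82]


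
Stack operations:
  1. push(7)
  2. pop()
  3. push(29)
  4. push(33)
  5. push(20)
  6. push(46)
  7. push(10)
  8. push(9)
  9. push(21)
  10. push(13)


push(7) -> [7]
pop()->7, []
push(29) -> [29]
push(33) -> [29, 33]
push(20) -> [29, 33, 20]
push(46) -> [29, 33, 20, 46]
push(10) -> [29, 33, 20, 46, 10]
push(9) -> [29, 33, 20, 46, 10, 9]
push(21) -> [29, 33, 20, 46, 10, 9, 21]
push(13) -> [29, 33, 20, 46, 10, 9, 21, 13]

Final stack: [29, 33, 20, 46, 10, 9, 21, 13]


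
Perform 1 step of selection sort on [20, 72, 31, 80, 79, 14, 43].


Initial: [20, 72, 31, 80, 79, 14, 43]
Step 1: min=14 at 5
  Swap: [14, 72, 31, 80, 79, 20, 43]

After 1 step: [14, 72, 31, 80, 79, 20, 43]


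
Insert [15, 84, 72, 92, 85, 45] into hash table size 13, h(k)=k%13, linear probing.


Insert 15: h=2 -> slot 2
Insert 84: h=6 -> slot 6
Insert 72: h=7 -> slot 7
Insert 92: h=1 -> slot 1
Insert 85: h=7, 1 probes -> slot 8
Insert 45: h=6, 3 probes -> slot 9

Table: [None, 92, 15, None, None, None, 84, 72, 85, 45, None, None, None]


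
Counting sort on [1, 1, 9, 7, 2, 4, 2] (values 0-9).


Input: [1, 1, 9, 7, 2, 4, 2]
Counts: [0, 2, 2, 0, 1, 0, 0, 1, 0, 1]

Sorted: [1, 1, 2, 2, 4, 7, 9]


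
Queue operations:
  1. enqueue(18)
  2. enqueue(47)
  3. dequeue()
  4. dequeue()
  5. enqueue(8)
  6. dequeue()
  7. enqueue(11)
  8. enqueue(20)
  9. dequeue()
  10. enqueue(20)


enqueue(18) -> [18]
enqueue(47) -> [18, 47]
dequeue()->18, [47]
dequeue()->47, []
enqueue(8) -> [8]
dequeue()->8, []
enqueue(11) -> [11]
enqueue(20) -> [11, 20]
dequeue()->11, [20]
enqueue(20) -> [20, 20]

Final queue: [20, 20]


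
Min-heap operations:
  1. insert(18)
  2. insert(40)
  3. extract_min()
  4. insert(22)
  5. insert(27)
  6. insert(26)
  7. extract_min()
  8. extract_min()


insert(18) -> [18]
insert(40) -> [18, 40]
extract_min()->18, [40]
insert(22) -> [22, 40]
insert(27) -> [22, 40, 27]
insert(26) -> [22, 26, 27, 40]
extract_min()->22, [26, 40, 27]
extract_min()->26, [27, 40]

Final heap: [27, 40]


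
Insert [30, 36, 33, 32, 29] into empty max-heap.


Insert 30: [30]
Insert 36: [36, 30]
Insert 33: [36, 30, 33]
Insert 32: [36, 32, 33, 30]
Insert 29: [36, 32, 33, 30, 29]

Final heap: [36, 32, 33, 30, 29]


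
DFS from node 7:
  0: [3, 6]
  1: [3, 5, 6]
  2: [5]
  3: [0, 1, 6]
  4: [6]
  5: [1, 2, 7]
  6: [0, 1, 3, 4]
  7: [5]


Visit 7, push [5]
Visit 5, push [2, 1]
Visit 1, push [6, 3]
Visit 3, push [6, 0]
Visit 0, push [6]
Visit 6, push [4]
Visit 4, push []
Visit 2, push []

DFS order: [7, 5, 1, 3, 0, 6, 4, 2]


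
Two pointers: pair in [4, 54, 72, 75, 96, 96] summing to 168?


lo=0(4)+hi=5(96)=100
lo=1(54)+hi=5(96)=150
lo=2(72)+hi=5(96)=168

Yes: 72+96=168


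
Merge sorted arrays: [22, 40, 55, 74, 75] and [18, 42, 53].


Take 18 from B
Take 22 from A
Take 40 from A
Take 42 from B
Take 53 from B

Merged: [18, 22, 40, 42, 53, 55, 74, 75]


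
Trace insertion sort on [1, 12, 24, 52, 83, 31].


Initial: [1, 12, 24, 52, 83, 31]
Insert 12: [1, 12, 24, 52, 83, 31]
Insert 24: [1, 12, 24, 52, 83, 31]
Insert 52: [1, 12, 24, 52, 83, 31]
Insert 83: [1, 12, 24, 52, 83, 31]
Insert 31: [1, 12, 24, 31, 52, 83]

Sorted: [1, 12, 24, 31, 52, 83]


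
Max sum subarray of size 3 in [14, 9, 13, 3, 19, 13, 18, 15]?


[0:3]: 36
[1:4]: 25
[2:5]: 35
[3:6]: 35
[4:7]: 50
[5:8]: 46

Max: 50 at [4:7]


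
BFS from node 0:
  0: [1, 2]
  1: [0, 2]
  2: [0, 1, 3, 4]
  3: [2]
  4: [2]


Visit 0, enqueue [1, 2]
Visit 1, enqueue []
Visit 2, enqueue [3, 4]
Visit 3, enqueue []
Visit 4, enqueue []

BFS order: [0, 1, 2, 3, 4]


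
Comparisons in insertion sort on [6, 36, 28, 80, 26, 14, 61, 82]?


Algorithm: insertion sort
Input: [6, 36, 28, 80, 26, 14, 61, 82]
Sorted: [6, 14, 26, 28, 36, 61, 80, 82]

16


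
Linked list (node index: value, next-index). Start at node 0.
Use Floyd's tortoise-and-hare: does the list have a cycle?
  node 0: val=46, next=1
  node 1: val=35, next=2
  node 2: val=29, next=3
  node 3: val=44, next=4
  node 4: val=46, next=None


Floyd's tortoise (slow, +1) and hare (fast, +2):
  init: slow=0, fast=0
  step 1: slow=1, fast=2
  step 2: slow=2, fast=4
  step 3: fast -> None, no cycle

Cycle: no


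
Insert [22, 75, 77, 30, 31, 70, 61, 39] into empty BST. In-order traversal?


Insert 22: root
Insert 75: R from 22
Insert 77: R from 22 -> R from 75
Insert 30: R from 22 -> L from 75
Insert 31: R from 22 -> L from 75 -> R from 30
Insert 70: R from 22 -> L from 75 -> R from 30 -> R from 31
Insert 61: R from 22 -> L from 75 -> R from 30 -> R from 31 -> L from 70
Insert 39: R from 22 -> L from 75 -> R from 30 -> R from 31 -> L from 70 -> L from 61

In-order: [22, 30, 31, 39, 61, 70, 75, 77]


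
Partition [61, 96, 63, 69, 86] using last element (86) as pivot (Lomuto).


Pivot: 86
  61 <= 86: advance i (no swap)
  63 <= 86: swap -> [61, 63, 96, 69, 86]
  69 <= 86: swap -> [61, 63, 69, 96, 86]
Place pivot at 3: [61, 63, 69, 86, 96]

Partitioned: [61, 63, 69, 86, 96]


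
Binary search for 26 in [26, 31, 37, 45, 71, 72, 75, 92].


Step 1: lo=0, hi=7, mid=3, val=45
Step 2: lo=0, hi=2, mid=1, val=31
Step 3: lo=0, hi=0, mid=0, val=26

Found at index 0


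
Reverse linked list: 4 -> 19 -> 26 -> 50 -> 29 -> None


Step 1: curr=4, set curr.next=prev(None) | reversed so far: 4
Step 2: curr=19, set curr.next=prev(4) | reversed so far: 19 -> 4
Step 3: curr=26, set curr.next=prev(19) | reversed so far: 26 -> 19 -> 4
Step 4: curr=50, set curr.next=prev(26) | reversed so far: 50 -> 26 -> 19 -> 4
Step 5: curr=29, set curr.next=prev(50) | reversed so far: 29 -> 50 -> 26 -> 19 -> 4

29 -> 50 -> 26 -> 19 -> 4 -> None


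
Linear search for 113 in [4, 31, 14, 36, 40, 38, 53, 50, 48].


i=0: 4!=113
i=1: 31!=113
i=2: 14!=113
i=3: 36!=113
i=4: 40!=113
i=5: 38!=113
i=6: 53!=113
i=7: 50!=113
i=8: 48!=113

Not found, 9 comps


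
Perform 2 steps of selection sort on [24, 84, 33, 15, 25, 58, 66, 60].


Initial: [24, 84, 33, 15, 25, 58, 66, 60]
Step 1: min=15 at 3
  Swap: [15, 84, 33, 24, 25, 58, 66, 60]
Step 2: min=24 at 3
  Swap: [15, 24, 33, 84, 25, 58, 66, 60]

After 2 steps: [15, 24, 33, 84, 25, 58, 66, 60]


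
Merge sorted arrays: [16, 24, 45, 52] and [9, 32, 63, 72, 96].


Take 9 from B
Take 16 from A
Take 24 from A
Take 32 from B
Take 45 from A
Take 52 from A

Merged: [9, 16, 24, 32, 45, 52, 63, 72, 96]


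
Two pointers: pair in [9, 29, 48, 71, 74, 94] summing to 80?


lo=0(9)+hi=5(94)=103
lo=0(9)+hi=4(74)=83
lo=0(9)+hi=3(71)=80

Yes: 9+71=80


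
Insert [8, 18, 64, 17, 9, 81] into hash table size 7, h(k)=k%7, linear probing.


Insert 8: h=1 -> slot 1
Insert 18: h=4 -> slot 4
Insert 64: h=1, 1 probes -> slot 2
Insert 17: h=3 -> slot 3
Insert 9: h=2, 3 probes -> slot 5
Insert 81: h=4, 2 probes -> slot 6

Table: [None, 8, 64, 17, 18, 9, 81]


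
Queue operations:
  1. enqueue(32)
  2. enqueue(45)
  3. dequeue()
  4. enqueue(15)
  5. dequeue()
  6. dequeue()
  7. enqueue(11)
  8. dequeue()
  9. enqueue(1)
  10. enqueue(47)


enqueue(32) -> [32]
enqueue(45) -> [32, 45]
dequeue()->32, [45]
enqueue(15) -> [45, 15]
dequeue()->45, [15]
dequeue()->15, []
enqueue(11) -> [11]
dequeue()->11, []
enqueue(1) -> [1]
enqueue(47) -> [1, 47]

Final queue: [1, 47]


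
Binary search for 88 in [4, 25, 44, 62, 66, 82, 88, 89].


Step 1: lo=0, hi=7, mid=3, val=62
Step 2: lo=4, hi=7, mid=5, val=82
Step 3: lo=6, hi=7, mid=6, val=88

Found at index 6


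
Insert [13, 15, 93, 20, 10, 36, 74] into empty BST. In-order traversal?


Insert 13: root
Insert 15: R from 13
Insert 93: R from 13 -> R from 15
Insert 20: R from 13 -> R from 15 -> L from 93
Insert 10: L from 13
Insert 36: R from 13 -> R from 15 -> L from 93 -> R from 20
Insert 74: R from 13 -> R from 15 -> L from 93 -> R from 20 -> R from 36

In-order: [10, 13, 15, 20, 36, 74, 93]


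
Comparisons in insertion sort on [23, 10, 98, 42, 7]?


Algorithm: insertion sort
Input: [23, 10, 98, 42, 7]
Sorted: [7, 10, 23, 42, 98]

8


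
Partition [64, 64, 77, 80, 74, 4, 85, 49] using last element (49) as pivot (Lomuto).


Pivot: 49
  4 <= 49: swap -> [4, 64, 77, 80, 74, 64, 85, 49]
Place pivot at 1: [4, 49, 77, 80, 74, 64, 85, 64]

Partitioned: [4, 49, 77, 80, 74, 64, 85, 64]


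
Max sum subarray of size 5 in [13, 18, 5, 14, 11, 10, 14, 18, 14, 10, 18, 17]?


[0:5]: 61
[1:6]: 58
[2:7]: 54
[3:8]: 67
[4:9]: 67
[5:10]: 66
[6:11]: 74
[7:12]: 77

Max: 77 at [7:12]


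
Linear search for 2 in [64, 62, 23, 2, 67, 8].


i=0: 64!=2
i=1: 62!=2
i=2: 23!=2
i=3: 2==2 found!

Found at 3, 4 comps


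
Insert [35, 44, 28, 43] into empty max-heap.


Insert 35: [35]
Insert 44: [44, 35]
Insert 28: [44, 35, 28]
Insert 43: [44, 43, 28, 35]

Final heap: [44, 43, 28, 35]


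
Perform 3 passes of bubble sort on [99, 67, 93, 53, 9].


Initial: [99, 67, 93, 53, 9]
Pass 1: [67, 93, 53, 9, 99] (4 swaps)
Pass 2: [67, 53, 9, 93, 99] (2 swaps)
Pass 3: [53, 9, 67, 93, 99] (2 swaps)

After 3 passes: [53, 9, 67, 93, 99]


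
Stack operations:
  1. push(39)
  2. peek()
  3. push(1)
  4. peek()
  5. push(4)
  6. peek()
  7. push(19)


push(39) -> [39]
peek()->39
push(1) -> [39, 1]
peek()->1
push(4) -> [39, 1, 4]
peek()->4
push(19) -> [39, 1, 4, 19]

Final stack: [39, 1, 4, 19]


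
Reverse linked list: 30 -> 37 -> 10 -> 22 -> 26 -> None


Step 1: curr=30, set curr.next=prev(None) | reversed so far: 30
Step 2: curr=37, set curr.next=prev(30) | reversed so far: 37 -> 30
Step 3: curr=10, set curr.next=prev(37) | reversed so far: 10 -> 37 -> 30
Step 4: curr=22, set curr.next=prev(10) | reversed so far: 22 -> 10 -> 37 -> 30
Step 5: curr=26, set curr.next=prev(22) | reversed so far: 26 -> 22 -> 10 -> 37 -> 30

26 -> 22 -> 10 -> 37 -> 30 -> None


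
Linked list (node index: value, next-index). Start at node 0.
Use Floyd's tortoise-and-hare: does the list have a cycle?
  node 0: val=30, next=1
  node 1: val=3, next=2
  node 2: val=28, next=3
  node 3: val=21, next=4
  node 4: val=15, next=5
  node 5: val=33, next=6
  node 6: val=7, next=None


Floyd's tortoise (slow, +1) and hare (fast, +2):
  init: slow=0, fast=0
  step 1: slow=1, fast=2
  step 2: slow=2, fast=4
  step 3: slow=3, fast=6
  step 4: fast -> None, no cycle

Cycle: no


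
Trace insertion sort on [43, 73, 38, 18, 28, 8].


Initial: [43, 73, 38, 18, 28, 8]
Insert 73: [43, 73, 38, 18, 28, 8]
Insert 38: [38, 43, 73, 18, 28, 8]
Insert 18: [18, 38, 43, 73, 28, 8]
Insert 28: [18, 28, 38, 43, 73, 8]
Insert 8: [8, 18, 28, 38, 43, 73]

Sorted: [8, 18, 28, 38, 43, 73]


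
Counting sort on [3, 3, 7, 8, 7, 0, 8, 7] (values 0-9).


Input: [3, 3, 7, 8, 7, 0, 8, 7]
Counts: [1, 0, 0, 2, 0, 0, 0, 3, 2, 0]

Sorted: [0, 3, 3, 7, 7, 7, 8, 8]


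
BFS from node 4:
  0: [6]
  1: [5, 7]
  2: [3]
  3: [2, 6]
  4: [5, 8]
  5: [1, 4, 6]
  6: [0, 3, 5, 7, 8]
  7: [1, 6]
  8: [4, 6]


Visit 4, enqueue [5, 8]
Visit 5, enqueue [1, 6]
Visit 8, enqueue []
Visit 1, enqueue [7]
Visit 6, enqueue [0, 3]
Visit 7, enqueue []
Visit 0, enqueue []
Visit 3, enqueue [2]
Visit 2, enqueue []

BFS order: [4, 5, 8, 1, 6, 7, 0, 3, 2]


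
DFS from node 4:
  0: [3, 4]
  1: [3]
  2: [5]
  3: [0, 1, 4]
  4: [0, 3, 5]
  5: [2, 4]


Visit 4, push [5, 3, 0]
Visit 0, push [3]
Visit 3, push [1]
Visit 1, push []
Visit 5, push [2]
Visit 2, push []

DFS order: [4, 0, 3, 1, 5, 2]


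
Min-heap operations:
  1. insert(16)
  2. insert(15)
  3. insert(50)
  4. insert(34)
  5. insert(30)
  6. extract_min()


insert(16) -> [16]
insert(15) -> [15, 16]
insert(50) -> [15, 16, 50]
insert(34) -> [15, 16, 50, 34]
insert(30) -> [15, 16, 50, 34, 30]
extract_min()->15, [16, 30, 50, 34]

Final heap: [16, 30, 50, 34]


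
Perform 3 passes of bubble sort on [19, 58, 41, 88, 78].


Initial: [19, 58, 41, 88, 78]
Pass 1: [19, 41, 58, 78, 88] (2 swaps)
Pass 2: [19, 41, 58, 78, 88] (0 swaps)
Pass 3: [19, 41, 58, 78, 88] (0 swaps)

After 3 passes: [19, 41, 58, 78, 88]


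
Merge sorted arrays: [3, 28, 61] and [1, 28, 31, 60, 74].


Take 1 from B
Take 3 from A
Take 28 from A
Take 28 from B
Take 31 from B
Take 60 from B
Take 61 from A

Merged: [1, 3, 28, 28, 31, 60, 61, 74]


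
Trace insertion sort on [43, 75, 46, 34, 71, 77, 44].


Initial: [43, 75, 46, 34, 71, 77, 44]
Insert 75: [43, 75, 46, 34, 71, 77, 44]
Insert 46: [43, 46, 75, 34, 71, 77, 44]
Insert 34: [34, 43, 46, 75, 71, 77, 44]
Insert 71: [34, 43, 46, 71, 75, 77, 44]
Insert 77: [34, 43, 46, 71, 75, 77, 44]
Insert 44: [34, 43, 44, 46, 71, 75, 77]

Sorted: [34, 43, 44, 46, 71, 75, 77]


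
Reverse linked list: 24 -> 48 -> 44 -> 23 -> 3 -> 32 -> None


Step 1: curr=24, set curr.next=prev(None) | reversed so far: 24
Step 2: curr=48, set curr.next=prev(24) | reversed so far: 48 -> 24
Step 3: curr=44, set curr.next=prev(48) | reversed so far: 44 -> 48 -> 24
Step 4: curr=23, set curr.next=prev(44) | reversed so far: 23 -> 44 -> 48 -> 24
Step 5: curr=3, set curr.next=prev(23) | reversed so far: 3 -> 23 -> 44 -> 48 -> 24
Step 6: curr=32, set curr.next=prev(3) | reversed so far: 32 -> 3 -> 23 -> 44 -> 48 -> 24

32 -> 3 -> 23 -> 44 -> 48 -> 24 -> None
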